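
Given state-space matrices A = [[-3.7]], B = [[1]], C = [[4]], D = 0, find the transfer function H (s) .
H(s) = C(sI - A)⁻¹B + D.
Characteristic polynomial det(sI - A) = s + 3.7.
Numerator from C·adj(sI-A)·B + D·det(sI-A) = 4.
H(s) = (4)/(s + 3.7)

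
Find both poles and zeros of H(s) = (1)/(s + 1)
Set denominator = 0: s + 1 = 0 → Poles: -1
Numerator is a nonzero constant (1) → Zeros: none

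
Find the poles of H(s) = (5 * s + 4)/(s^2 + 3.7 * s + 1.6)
Set denominator = 0: s^2 + 3.7*s + 1.6 = (s + 3.2)(s + 0.5) = 0 → Poles: -0.5, -3.2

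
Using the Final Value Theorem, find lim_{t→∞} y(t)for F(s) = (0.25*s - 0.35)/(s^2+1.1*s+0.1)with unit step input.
FVT: lim_{t→∞} y(t) = lim_{s→0} s*Y(s) where Y(s) = F(s)/s.
= lim_{s→0} F(s) = F(0) = num(0)/den(0) = -0.35/0.1 = -3.5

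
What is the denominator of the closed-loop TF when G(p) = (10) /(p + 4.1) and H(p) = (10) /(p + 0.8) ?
Characteristic poly = G_den * H_den + G_num * H_num = (p^2 + 4.9*p + 3.28) + (100) = p^2 + 4.9*p + 103.28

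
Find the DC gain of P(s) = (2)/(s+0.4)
DC gain = P(0) = num(0)/den(0) = 2/0.4 = 5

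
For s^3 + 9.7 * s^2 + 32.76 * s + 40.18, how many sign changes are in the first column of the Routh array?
Routh array:
s^3: [1, 32.76]; s^2: [9.7, 40.18]; s^1: [28.6177]; s^0: [40.18]
First column: [1, 9.7, 28.6177, 40.18]. Sign changes = 0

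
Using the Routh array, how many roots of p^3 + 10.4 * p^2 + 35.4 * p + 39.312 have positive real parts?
Routh array:
p^3: [1, 35.4]; p^2: [10.4, 39.312]; p^1: [31.62]; p^0: [39.312]
First column: [1, 10.4, 31.62, 39.312]. Sign changes = RHP roots = 0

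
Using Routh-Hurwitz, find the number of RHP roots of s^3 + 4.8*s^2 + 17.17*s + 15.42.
Routh array:
s^3: [1, 17.17]; s^2: [4.8, 15.42]; s^1: [13.9575]; s^0: [15.42]
First column: [1, 4.8, 13.9575, 15.42]. Sign changes = RHP roots = 0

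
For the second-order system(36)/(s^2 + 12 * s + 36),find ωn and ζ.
Standard form: ωn²/(s²+2ζωn·s+ωn²).
const=36=ωn² → ωn=6, s coeff=12=2ζωn → ζ=1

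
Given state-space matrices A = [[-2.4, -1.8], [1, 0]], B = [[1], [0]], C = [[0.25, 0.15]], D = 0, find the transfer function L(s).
L(s) = C(sI - A)⁻¹B + D.
Characteristic polynomial det(sI - A) = s^2 + 2.4*s + 1.8.
Numerator from C·adj(sI-A)·B + D·det(sI-A) = 0.25*s + 0.15.
L(s) = (0.25*s + 0.15)/(s^2 + 2.4*s + 1.8)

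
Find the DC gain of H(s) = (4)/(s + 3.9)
DC gain = H(0) = num(0)/den(0) = 4/3.9 = 1.026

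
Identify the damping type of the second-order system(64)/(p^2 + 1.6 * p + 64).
Standard form: ωn²/(p²+2ζωn·p+ωn²) gives ωn=8, ζ=0.1.
Underdamped (ζ = 0.1 < 1)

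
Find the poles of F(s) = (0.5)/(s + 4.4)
Set denominator = 0: s + 4.4 = 0 → Poles: -4.4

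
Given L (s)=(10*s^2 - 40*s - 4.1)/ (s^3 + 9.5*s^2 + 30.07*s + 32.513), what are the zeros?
Set numerator = 0: 10*s^2 - 40*s - 4.1 = 10*(s + 0.1)(s - 4.1) = 0 → Zeros: -0.1, 4.1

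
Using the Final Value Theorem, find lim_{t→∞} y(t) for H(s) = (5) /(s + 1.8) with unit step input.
FVT: lim_{t→∞} y(t) = lim_{s→0} s*Y(s) where Y(s) = H(s)/s.
= lim_{s→0} H(s) = H(0) = num(0)/den(0) = 5/1.8 = 2.778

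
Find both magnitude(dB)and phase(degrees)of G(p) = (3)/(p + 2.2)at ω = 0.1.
Substitute p = j*0.1: G(j0.1) = 1.36082 - 0.0618557j.
|G| = 20*log₁₀(sqrt(Re²+Im²)) = 2.69 dB.
∠G = atan2(Im, Re) = -2.60°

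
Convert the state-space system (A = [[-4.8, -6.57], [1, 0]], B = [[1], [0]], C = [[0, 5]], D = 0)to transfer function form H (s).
H(s) = C(sI - A)⁻¹B + D.
Characteristic polynomial det(sI - A) = s^2 + 4.8*s + 6.57.
Numerator from C·adj(sI-A)·B + D·det(sI-A) = 5.
H(s) = (5)/(s^2 + 4.8*s + 6.57)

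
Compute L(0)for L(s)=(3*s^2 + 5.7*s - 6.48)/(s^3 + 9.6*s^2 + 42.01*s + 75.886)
DC gain = L(0) = num(0)/den(0) = -6.48/75.886 = -0.08539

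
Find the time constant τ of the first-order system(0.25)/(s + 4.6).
First-order system: τ = -1/pole. Pole = -4.6. τ = -1/(-4.6) = 0.2174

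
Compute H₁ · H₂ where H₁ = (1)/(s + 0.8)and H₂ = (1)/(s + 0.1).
Series: H = H₁ · H₂ = (n₁·n₂)/(d₁·d₂).
Num: n₁·n₂ = 1. Den: d₁·d₂ = s^2 + 0.9*s + 0.08.
H(s) = (1)/(s^2 + 0.9*s + 0.08)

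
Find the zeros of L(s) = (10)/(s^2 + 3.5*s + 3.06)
Numerator is a nonzero constant (10) → Zeros: none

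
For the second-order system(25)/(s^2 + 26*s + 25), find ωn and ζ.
Standard form: ωn²/(s²+2ζωn·s+ωn²).
const=25=ωn² → ωn=5, s coeff=26=2ζωn → ζ=2.6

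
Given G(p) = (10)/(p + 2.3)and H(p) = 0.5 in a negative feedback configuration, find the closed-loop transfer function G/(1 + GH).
Closed-loop T = G/(1+GH).
Numerator: G_num * H_den = 10.
Denominator: G_den * H_den + G_num * H_num = (p + 2.3) + (5) = p + 7.3.
T(p) = (10)/(p + 7.3)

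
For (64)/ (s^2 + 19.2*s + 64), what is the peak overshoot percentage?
Standard form: ωn²/(s²+2ζωn·s+ωn²) → ωn = 8, ζ = 1.2.
ζ ≥ 1, so the response is non-oscillatory: peak overshoot = 0%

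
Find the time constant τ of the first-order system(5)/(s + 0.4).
First-order system: τ = -1/pole. Pole = -0.4. τ = -1/(-0.4) = 2.5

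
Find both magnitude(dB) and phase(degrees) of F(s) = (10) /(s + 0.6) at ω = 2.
Substitute s = j*2: F(j2) = 1.37615 - 4.58716j.
|F| = 20*log₁₀(sqrt(Re²+Im²)) = 13.61 dB.
∠F = atan2(Im, Re) = -73.30°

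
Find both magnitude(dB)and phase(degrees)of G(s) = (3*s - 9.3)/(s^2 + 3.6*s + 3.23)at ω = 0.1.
Substitute s = j*0.1: G(j0.1) = -2.84226 + 0.410935j.
|G| = 20*log₁₀(sqrt(Re²+Im²)) = 9.16 dB.
∠G = atan2(Im, Re) = 171.77°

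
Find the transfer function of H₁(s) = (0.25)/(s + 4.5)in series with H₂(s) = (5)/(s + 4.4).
Series: H = H₁ · H₂ = (n₁·n₂)/(d₁·d₂).
Num: n₁·n₂ = 1.25. Den: d₁·d₂ = s^2 + 8.9*s + 19.8.
H(s) = (1.25)/(s^2 + 8.9*s + 19.8)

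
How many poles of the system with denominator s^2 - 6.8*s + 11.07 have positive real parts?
s^2 - 6.8*s + 11.07 = (s - 2.7)(s - 4.1). Poles: 2.7, 4.1. RHP poles (Re>0): 2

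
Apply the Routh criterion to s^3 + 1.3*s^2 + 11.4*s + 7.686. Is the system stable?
Routh array:
s^3: [1, 11.4]; s^2: [1.3, 7.686]; s^1: [5.48769]; s^0: [7.686]
First column: [1, 1.3, 5.48769, 7.686]. Sign changes = 0.
Yes, stable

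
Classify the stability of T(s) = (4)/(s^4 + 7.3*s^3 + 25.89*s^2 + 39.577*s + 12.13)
Denominator: s^4 + 7.3*s^3 + 25.89*s^2 + 39.577*s + 12.13 = (s + 0.4)(s + 2.5)(s^2 + 4.4*s + 12.13). Poles: -0.4, -2.2 + 2.7j, -2.2 - 2.7j, -2.5. Stable (all poles in LHP)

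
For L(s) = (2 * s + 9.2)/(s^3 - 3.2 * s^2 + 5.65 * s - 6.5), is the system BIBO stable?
Denominator: s^3 - 3.2*s^2 + 5.65*s - 6.5 = (s - 2)(s^2 - 1.2*s + 3.25). Poles: 0.6 + 1.7j, 0.6 - 1.7j, 2. All Re(p)<0: No (unstable)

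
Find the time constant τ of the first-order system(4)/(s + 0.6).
First-order system: τ = -1/pole. Pole = -0.6. τ = -1/(-0.6) = 1.667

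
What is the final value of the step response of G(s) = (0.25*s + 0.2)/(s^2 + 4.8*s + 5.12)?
FVT: lim_{t→∞} y(t) = lim_{s→0} s*Y(s) where Y(s) = G(s)/s.
= lim_{s→0} G(s) = G(0) = num(0)/den(0) = 0.2/5.12 = 0.03906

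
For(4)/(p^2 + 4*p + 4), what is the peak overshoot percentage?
Standard form: ωn²/(p²+2ζωn·p+ωn²) → ωn = 2, ζ = 1.
ζ ≥ 1, so the response is non-oscillatory: peak overshoot = 0%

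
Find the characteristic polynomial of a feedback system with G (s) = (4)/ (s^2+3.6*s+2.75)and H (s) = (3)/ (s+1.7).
Characteristic poly = G_den * H_den + G_num * H_num = (s^3 + 5.3*s^2 + 8.87*s + 4.675) + (12) = s^3 + 5.3*s^2 + 8.87*s + 16.675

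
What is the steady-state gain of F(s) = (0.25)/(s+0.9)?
DC gain = F(0) = num(0)/den(0) = 0.25/0.9 = 0.2778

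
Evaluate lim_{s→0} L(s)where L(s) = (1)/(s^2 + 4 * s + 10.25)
DC gain = L(0) = num(0)/den(0) = 1/10.25 = 0.09756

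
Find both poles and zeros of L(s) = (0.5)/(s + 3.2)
Set denominator = 0: s + 3.2 = 0 → Poles: -3.2
Numerator is a nonzero constant (0.5) → Zeros: none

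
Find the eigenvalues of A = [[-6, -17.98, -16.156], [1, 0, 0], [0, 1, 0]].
Eigenvalues solve det(λI - A) = 0.
Characteristic polynomial: λ^3 + 6*λ^2 + 17.98*λ + 16.156 = 0.
Factor: (λ + 1.4)(λ^2 + 4.6*λ + 11.54) = 0.
Roots: -1.4, -2.3 + 2.5j, -2.3 - 2.5j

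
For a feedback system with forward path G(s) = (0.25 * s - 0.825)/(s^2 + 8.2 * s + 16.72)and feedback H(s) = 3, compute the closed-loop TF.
Closed-loop T = G/(1+GH).
Numerator: G_num * H_den = 0.25*s - 0.825.
Denominator: G_den * H_den + G_num * H_num = (s^2 + 8.2*s + 16.72) + (0.75*s - 2.475) = s^2 + 8.95*s + 14.245.
T(s) = (0.25*s - 0.825)/(s^2 + 8.95*s + 14.245)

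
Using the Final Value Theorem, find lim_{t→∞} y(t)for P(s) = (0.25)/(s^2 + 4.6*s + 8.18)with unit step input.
FVT: lim_{t→∞} y(t) = lim_{s→0} s*Y(s) where Y(s) = P(s)/s.
= lim_{s→0} P(s) = P(0) = num(0)/den(0) = 0.25/8.18 = 0.03056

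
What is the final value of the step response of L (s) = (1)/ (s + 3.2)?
FVT: lim_{t→∞} y(t) = lim_{s→0} s*Y(s) where Y(s) = L(s)/s.
= lim_{s→0} L(s) = L(0) = num(0)/den(0) = 1/3.2 = 0.3125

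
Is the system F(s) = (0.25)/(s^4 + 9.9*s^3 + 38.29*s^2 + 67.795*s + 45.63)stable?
Denominator: s^4 + 9.9*s^3 + 38.29*s^2 + 67.795*s + 45.63 = (s + 2)(s + 2.7)(s^2 + 5.2*s + 8.45). Poles: -2, -2.6 + 1.3j, -2.6 - 1.3j, -2.7. All Re(p)<0: Yes (stable)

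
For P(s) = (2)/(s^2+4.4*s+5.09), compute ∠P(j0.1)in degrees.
Substitute s = j*0.1: P(j0.1) = 0.390769 - 0.0338462j.
∠P(j0.1) = atan2(Im, Re) = atan2(-0.0338462, 0.390769) = -4.95°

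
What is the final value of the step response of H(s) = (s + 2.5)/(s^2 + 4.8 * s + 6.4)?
FVT: lim_{t→∞} y(t) = lim_{s→0} s*Y(s) where Y(s) = H(s)/s.
= lim_{s→0} H(s) = H(0) = num(0)/den(0) = 2.5/6.4 = 0.3906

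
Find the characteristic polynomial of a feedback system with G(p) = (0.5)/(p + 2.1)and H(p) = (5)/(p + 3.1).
Characteristic poly = G_den * H_den + G_num * H_num = (p^2 + 5.2*p + 6.51) + (2.5) = p^2 + 5.2*p + 9.01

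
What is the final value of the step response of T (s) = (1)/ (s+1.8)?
FVT: lim_{t→∞} y(t) = lim_{s→0} s*Y(s) where Y(s) = T(s)/s.
= lim_{s→0} T(s) = T(0) = num(0)/den(0) = 1/1.8 = 0.5556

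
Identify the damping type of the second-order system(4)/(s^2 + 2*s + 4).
Standard form: ωn²/(s²+2ζωn·s+ωn²) gives ωn=2, ζ=0.5.
Underdamped (ζ = 0.5 < 1)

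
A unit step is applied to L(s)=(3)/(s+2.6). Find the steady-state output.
FVT: lim_{t→∞} y(t) = lim_{s→0} s*Y(s) where Y(s) = L(s)/s.
= lim_{s→0} L(s) = L(0) = num(0)/den(0) = 3/2.6 = 1.154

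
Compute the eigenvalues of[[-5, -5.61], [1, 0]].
Eigenvalues solve det(λI - A) = 0.
Characteristic polynomial: λ^2 + 5*λ + 5.61 = 0.
Factor: (λ + 1.7)(λ + 3.3) = 0.
Roots: -1.7, -3.3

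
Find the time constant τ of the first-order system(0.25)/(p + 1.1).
First-order system: τ = -1/pole. Pole = -1.1. τ = -1/(-1.1) = 0.9091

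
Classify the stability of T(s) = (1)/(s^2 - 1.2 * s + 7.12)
Denominator: s^2 - 1.2*s + 7.12. Poles: 0.6 + 2.6j, 0.6 - 2.6j. Unstable (2 pole(s) in RHP)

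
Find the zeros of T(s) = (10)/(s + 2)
Numerator is a nonzero constant (10) → Zeros: none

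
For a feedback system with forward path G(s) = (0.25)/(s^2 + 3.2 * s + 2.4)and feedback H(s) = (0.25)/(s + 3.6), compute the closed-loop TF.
Closed-loop T = G/(1+GH).
Numerator: G_num * H_den = 0.25*s + 0.9.
Denominator: G_den * H_den + G_num * H_num = (s^3 + 6.8*s^2 + 13.92*s + 8.64) + (0.0625) = s^3 + 6.8*s^2 + 13.92*s + 8.7025.
T(s) = (0.25*s + 0.9)/(s^3 + 6.8*s^2 + 13.92*s + 8.7025)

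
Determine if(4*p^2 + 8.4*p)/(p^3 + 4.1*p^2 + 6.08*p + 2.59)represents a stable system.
Denominator: p^3 + 4.1*p^2 + 6.08*p + 2.59 = (p + 0.7)(p^2 + 3.4*p + 3.7). Poles: -0.7, -1.7 + 0.9j, -1.7 - 0.9j. All Re(p)<0: Yes (stable)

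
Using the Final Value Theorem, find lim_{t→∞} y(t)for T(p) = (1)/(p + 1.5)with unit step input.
FVT: lim_{t→∞} y(t) = lim_{p→0} p*Y(p) where Y(p) = T(p)/p.
= lim_{p→0} T(p) = T(0) = num(0)/den(0) = 1/1.5 = 0.6667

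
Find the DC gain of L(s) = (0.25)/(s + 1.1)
DC gain = L(0) = num(0)/den(0) = 0.25/1.1 = 0.2273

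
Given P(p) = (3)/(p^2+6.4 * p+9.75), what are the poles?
Set denominator = 0: p^2 + 6.4*p + 9.75 = (p + 2.5)(p + 3.9) = 0 → Poles: -2.5, -3.9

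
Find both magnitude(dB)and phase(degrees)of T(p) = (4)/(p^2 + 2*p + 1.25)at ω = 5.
Substitute p = j*5: T(j5) = -0.143059 - 0.0602353j.
|T| = 20*log₁₀(sqrt(Re²+Im²)) = -16.18 dB.
∠T = atan2(Im, Re) = -157.17°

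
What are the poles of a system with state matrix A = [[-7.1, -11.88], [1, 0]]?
Eigenvalues solve det(λI - A) = 0.
Characteristic polynomial: λ^2 + 7.1*λ + 11.88 = 0.
Factor: (λ + 2.7)(λ + 4.4) = 0.
Roots: -2.7, -4.4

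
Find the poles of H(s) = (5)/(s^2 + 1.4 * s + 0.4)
Set denominator = 0: s^2 + 1.4*s + 0.4 = (s + 0.4)(s + 1) = 0 → Poles: -0.4, -1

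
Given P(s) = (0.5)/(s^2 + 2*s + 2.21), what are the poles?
Set denominator = 0: s^2 + 2*s + 2.21 = 0 → Poles: -1 + 1.1j, -1 - 1.1j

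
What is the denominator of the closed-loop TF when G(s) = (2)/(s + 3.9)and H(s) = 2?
Characteristic poly = G_den * H_den + G_num * H_num = (s + 3.9) + (4) = s + 7.9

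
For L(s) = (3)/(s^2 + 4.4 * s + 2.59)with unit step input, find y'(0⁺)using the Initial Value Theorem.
IVT: y'(0⁺) = lim_{s→∞} s²·Y(s) = lim_{s→∞} s·L(s).
deg(num) = 0, deg(den) = 2, relative degree = 2 ≥ 2, so s·L(s) → 0. Initial slope = 0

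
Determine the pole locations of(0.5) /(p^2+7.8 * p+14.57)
Set denominator = 0: p^2 + 7.8*p + 14.57 = (p + 4.7)(p + 3.1) = 0 → Poles: -3.1, -4.7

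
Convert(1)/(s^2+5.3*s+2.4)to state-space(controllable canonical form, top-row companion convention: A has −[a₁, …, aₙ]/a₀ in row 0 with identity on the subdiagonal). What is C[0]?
Reachable canonical form: C = numerator coefficients (right-aligned, zero-padded to length n).
num = 1, C = [[0, 1]].
C[0] = 0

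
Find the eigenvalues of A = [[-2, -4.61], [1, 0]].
Eigenvalues solve det(λI - A) = 0.
Characteristic polynomial: λ^2 + 2*λ + 4.61 = 0.
Roots: -1 + 1.9j, -1 - 1.9j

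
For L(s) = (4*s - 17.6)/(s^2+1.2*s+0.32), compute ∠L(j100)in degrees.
Substitute s = j*100: L(j100) = 0.00223976 - 0.0399744j.
∠L(j100) = atan2(Im, Re) = atan2(-0.0399744, 0.00223976) = -86.79°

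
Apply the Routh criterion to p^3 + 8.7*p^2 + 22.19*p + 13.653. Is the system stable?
Routh array:
p^3: [1, 22.19]; p^2: [8.7, 13.653]; p^1: [20.6207]; p^0: [13.653]
First column: [1, 8.7, 20.6207, 13.653]. Sign changes = 0.
Yes, stable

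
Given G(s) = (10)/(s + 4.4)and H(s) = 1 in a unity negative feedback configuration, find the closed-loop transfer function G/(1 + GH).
Closed-loop T = G/(1+GH).
Numerator: G_num * H_den = 10.
Denominator: G_den * H_den + G_num * H_num = (s + 4.4) + (10) = s + 14.4.
T(s) = (10)/(s + 14.4)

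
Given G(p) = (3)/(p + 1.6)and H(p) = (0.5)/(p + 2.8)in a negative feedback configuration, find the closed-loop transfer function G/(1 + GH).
Closed-loop T = G/(1+GH).
Numerator: G_num * H_den = 3*p + 8.4.
Denominator: G_den * H_den + G_num * H_num = (p^2 + 4.4*p + 4.48) + (1.5) = p^2 + 4.4*p + 5.98.
T(p) = (3*p + 8.4)/(p^2 + 4.4*p + 5.98)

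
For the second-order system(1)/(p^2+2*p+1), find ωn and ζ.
Standard form: ωn²/(p²+2ζωn·p+ωn²).
const=1=ωn² → ωn=1, p coeff=2=2ζωn → ζ=1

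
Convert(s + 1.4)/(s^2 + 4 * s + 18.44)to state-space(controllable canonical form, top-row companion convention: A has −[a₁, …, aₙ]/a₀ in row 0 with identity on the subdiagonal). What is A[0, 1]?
Reachable canonical form for den = s^2 + 4*s + 18.44: top row of A = -[a₁,a₂,...,aₙ]/a₀, ones on the subdiagonal, zeros elsewhere.
A = [[-4, -18.44], [1, 0]].
A[0,1] = -18.44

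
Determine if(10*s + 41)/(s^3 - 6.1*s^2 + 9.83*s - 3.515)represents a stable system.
Denominator: s^3 - 6.1*s^2 + 9.83*s - 3.515 = (s - 0.5)(s - 1.9)(s - 3.7). Poles: 0.5, 1.9, 3.7. All Re(p)<0: No (unstable)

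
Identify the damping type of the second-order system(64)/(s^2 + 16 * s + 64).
Standard form: ωn²/(s²+2ζωn·s+ωn²) gives ωn=8, ζ=1.
Critically damped (ζ = 1)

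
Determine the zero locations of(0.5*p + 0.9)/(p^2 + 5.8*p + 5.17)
Set numerator = 0: 0.5*p + 0.9 = 0 → Zeros: -1.8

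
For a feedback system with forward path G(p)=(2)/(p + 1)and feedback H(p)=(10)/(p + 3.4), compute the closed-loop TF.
Closed-loop T = G/(1+GH).
Numerator: G_num * H_den = 2*p + 6.8.
Denominator: G_den * H_den + G_num * H_num = (p^2 + 4.4*p + 3.4) + (20) = p^2 + 4.4*p + 23.4.
T(p) = (2*p + 6.8)/(p^2 + 4.4*p + 23.4)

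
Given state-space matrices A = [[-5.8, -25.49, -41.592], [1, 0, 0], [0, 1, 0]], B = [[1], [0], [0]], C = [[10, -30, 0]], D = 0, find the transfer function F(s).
F(s) = C(sI - A)⁻¹B + D.
Characteristic polynomial det(sI - A) = s^3 + 5.8*s^2 + 25.49*s + 41.592.
Numerator from C·adj(sI-A)·B + D·det(sI-A) = 10*s^2 - 30*s.
F(s) = (10*s^2 - 30*s)/(s^3 + 5.8*s^2 + 25.49*s + 41.592)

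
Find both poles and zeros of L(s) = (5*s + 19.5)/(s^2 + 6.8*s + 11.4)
Set denominator = 0: s^2 + 6.8*s + 11.4 = (s + 3.8)(s + 3) = 0 → Poles: -3, -3.8
Set numerator = 0: 5*s + 19.5 = 0 → Zeros: -3.9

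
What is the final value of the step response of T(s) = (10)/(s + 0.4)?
FVT: lim_{t→∞} y(t) = lim_{s→0} s*Y(s) where Y(s) = T(s)/s.
= lim_{s→0} T(s) = T(0) = num(0)/den(0) = 10/0.4 = 25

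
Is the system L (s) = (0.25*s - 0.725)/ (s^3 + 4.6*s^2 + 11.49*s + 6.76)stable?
Denominator: s^3 + 4.6*s^2 + 11.49*s + 6.76 = (s + 0.8)(s^2 + 3.8*s + 8.45). Poles: -0.8, -1.9 + 2.2j, -1.9 - 2.2j. All Re(p)<0: Yes (stable)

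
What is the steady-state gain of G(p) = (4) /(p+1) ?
DC gain = G(0) = num(0)/den(0) = 4/1 = 4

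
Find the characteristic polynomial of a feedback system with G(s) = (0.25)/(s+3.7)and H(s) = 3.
Characteristic poly = G_den * H_den + G_num * H_num = (s + 3.7) + (0.75) = s + 4.45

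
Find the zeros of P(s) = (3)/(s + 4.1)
Numerator is a nonzero constant (3) → Zeros: none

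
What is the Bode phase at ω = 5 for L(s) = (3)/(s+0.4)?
Substitute s = j*5: L(j5) = 0.0476948 - 0.596184j.
∠L(j5) = atan2(Im, Re) = atan2(-0.596184, 0.0476948) = -85.43°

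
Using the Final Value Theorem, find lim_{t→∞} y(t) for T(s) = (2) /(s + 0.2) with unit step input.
FVT: lim_{t→∞} y(t) = lim_{s→0} s*Y(s) where Y(s) = T(s)/s.
= lim_{s→0} T(s) = T(0) = num(0)/den(0) = 2/0.2 = 10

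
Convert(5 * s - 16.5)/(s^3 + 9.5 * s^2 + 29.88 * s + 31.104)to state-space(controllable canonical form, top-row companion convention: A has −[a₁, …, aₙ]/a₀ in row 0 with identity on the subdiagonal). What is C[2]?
Reachable canonical form: C = numerator coefficients (right-aligned, zero-padded to length n).
num = 5*s - 16.5, C = [[0, 5, -16.5]].
C[2] = -16.5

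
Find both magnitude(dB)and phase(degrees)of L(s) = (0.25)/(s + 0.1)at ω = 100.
Substitute s = j*100: L(j100) = 2.5e-06 - 0.0025j.
|L| = 20*log₁₀(sqrt(Re²+Im²)) = -52.04 dB.
∠L = atan2(Im, Re) = -89.94°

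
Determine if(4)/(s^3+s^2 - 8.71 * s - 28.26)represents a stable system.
Denominator: s^3 + s^2 - 8.71*s - 28.26 = (s - 3.6)(s^2 + 4.6*s + 7.85). Poles: -2.3 + 1.6j, -2.3 - 1.6j, 3.6. All Re(p)<0: No (unstable)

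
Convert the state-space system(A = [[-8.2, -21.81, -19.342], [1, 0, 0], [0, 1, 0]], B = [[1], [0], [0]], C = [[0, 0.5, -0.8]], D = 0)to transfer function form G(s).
G(s) = C(sI - A)⁻¹B + D.
Characteristic polynomial det(sI - A) = s^3 + 8.2*s^2 + 21.81*s + 19.342.
Numerator from C·adj(sI-A)·B + D·det(sI-A) = 0.5*s - 0.8.
G(s) = (0.5*s - 0.8)/(s^3 + 8.2*s^2 + 21.81*s + 19.342)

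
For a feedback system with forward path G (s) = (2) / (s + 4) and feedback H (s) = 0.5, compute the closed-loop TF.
Closed-loop T = G/(1+GH).
Numerator: G_num * H_den = 2.
Denominator: G_den * H_den + G_num * H_num = (s + 4) + (1) = s + 5.
T(s) = (2)/(s + 5)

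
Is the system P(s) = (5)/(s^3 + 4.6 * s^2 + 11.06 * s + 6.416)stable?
Denominator: s^3 + 4.6*s^2 + 11.06*s + 6.416 = (s + 0.8)(s^2 + 3.8*s + 8.02). Poles: -0.8, -1.9 + 2.1j, -1.9 - 2.1j. All Re(p)<0: Yes (stable)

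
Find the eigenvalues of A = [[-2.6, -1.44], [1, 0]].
Eigenvalues solve det(λI - A) = 0.
Characteristic polynomial: λ^2 + 2.6*λ + 1.44 = 0.
Factor: (λ + 1.8)(λ + 0.8) = 0.
Roots: -0.8, -1.8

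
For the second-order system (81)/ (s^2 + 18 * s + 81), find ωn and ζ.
Standard form: ωn²/(s²+2ζωn·s+ωn²).
const=81=ωn² → ωn=9, s coeff=18=2ζωn → ζ=1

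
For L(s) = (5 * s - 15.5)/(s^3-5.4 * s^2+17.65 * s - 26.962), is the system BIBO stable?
Denominator: s^3 - 5.4*s^2 + 17.65*s - 26.962 = (s - 2.6)(s^2 - 2.8*s + 10.37). Poles: 1.4 + 2.9j, 1.4 - 2.9j, 2.6. All Re(p)<0: No (unstable)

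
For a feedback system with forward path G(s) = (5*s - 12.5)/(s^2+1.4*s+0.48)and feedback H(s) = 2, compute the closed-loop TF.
Closed-loop T = G/(1+GH).
Numerator: G_num * H_den = 5*s - 12.5.
Denominator: G_den * H_den + G_num * H_num = (s^2 + 1.4*s + 0.48) + (10*s - 25) = s^2 + 11.4*s - 24.52.
T(s) = (5*s - 12.5)/(s^2 + 11.4*s - 24.52)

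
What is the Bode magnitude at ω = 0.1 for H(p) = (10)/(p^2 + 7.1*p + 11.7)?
Substitute p = j*0.1: H(j0.1) = 0.852288 - 0.0517643j.
|H(j0.1)| = sqrt(Re² + Im²) = 0.8539.
20*log₁₀(0.8539) = -1.37 dB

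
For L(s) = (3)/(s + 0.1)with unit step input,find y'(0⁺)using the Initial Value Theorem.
IVT: y'(0⁺) = lim_{s→∞} s²·Y(s) = lim_{s→∞} s·L(s).
deg(num) = 0, deg(den) = 1, relative degree = 1, so s·L(s) → (leading num)/(leading den) = 3/1 = 3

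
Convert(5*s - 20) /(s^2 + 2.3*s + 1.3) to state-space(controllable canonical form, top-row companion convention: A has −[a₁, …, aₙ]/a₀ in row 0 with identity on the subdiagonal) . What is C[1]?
Reachable canonical form: C = numerator coefficients (right-aligned, zero-padded to length n).
num = 5*s - 20, C = [[5, -20]].
C[1] = -20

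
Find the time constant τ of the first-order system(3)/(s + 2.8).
First-order system: τ = -1/pole. Pole = -2.8. τ = -1/(-2.8) = 0.3571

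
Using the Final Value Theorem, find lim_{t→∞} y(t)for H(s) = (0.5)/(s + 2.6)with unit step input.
FVT: lim_{t→∞} y(t) = lim_{s→0} s*Y(s) where Y(s) = H(s)/s.
= lim_{s→0} H(s) = H(0) = num(0)/den(0) = 0.5/2.6 = 0.1923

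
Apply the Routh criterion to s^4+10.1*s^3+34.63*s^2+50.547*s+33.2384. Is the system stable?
Routh array:
s^4: [1, 34.63, 33.2384]; s^3: [10.1, 50.547]; s^2: [29.6253, 33.2384]; s^1: [39.2152]; s^0: [33.2384]
First column: [1, 10.1, 29.6253, 39.2152, 33.2384]. Sign changes = 0.
Yes, stable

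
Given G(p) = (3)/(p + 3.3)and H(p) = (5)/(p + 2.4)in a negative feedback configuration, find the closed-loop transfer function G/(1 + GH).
Closed-loop T = G/(1+GH).
Numerator: G_num * H_den = 3*p + 7.2.
Denominator: G_den * H_den + G_num * H_num = (p^2 + 5.7*p + 7.92) + (15) = p^2 + 5.7*p + 22.92.
T(p) = (3*p + 7.2)/(p^2 + 5.7*p + 22.92)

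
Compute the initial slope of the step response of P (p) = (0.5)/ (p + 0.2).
IVT: y'(0⁺) = lim_{p→∞} p²·Y(p) = lim_{p→∞} p·P(p).
deg(num) = 0, deg(den) = 1, relative degree = 1, so p·P(p) → (leading num)/(leading den) = 0.5/1 = 0.5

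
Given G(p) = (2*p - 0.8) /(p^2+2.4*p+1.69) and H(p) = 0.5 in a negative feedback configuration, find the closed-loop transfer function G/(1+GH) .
Closed-loop T = G/(1+GH).
Numerator: G_num * H_den = 2*p - 0.8.
Denominator: G_den * H_den + G_num * H_num = (p^2 + 2.4*p + 1.69) + (p - 0.4) = p^2 + 3.4*p + 1.29.
T(p) = (2*p - 0.8)/(p^2 + 3.4*p + 1.29)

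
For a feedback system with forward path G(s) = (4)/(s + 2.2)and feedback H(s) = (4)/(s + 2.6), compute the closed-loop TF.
Closed-loop T = G/(1+GH).
Numerator: G_num * H_den = 4*s + 10.4.
Denominator: G_den * H_den + G_num * H_num = (s^2 + 4.8*s + 5.72) + (16) = s^2 + 4.8*s + 21.72.
T(s) = (4*s + 10.4)/(s^2 + 4.8*s + 21.72)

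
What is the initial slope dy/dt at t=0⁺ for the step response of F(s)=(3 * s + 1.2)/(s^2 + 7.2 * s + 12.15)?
IVT: y'(0⁺) = lim_{s→∞} s²·Y(s) = lim_{s→∞} s·F(s).
deg(num) = 1, deg(den) = 2, relative degree = 1, so s·F(s) → (leading num)/(leading den) = 3/1 = 3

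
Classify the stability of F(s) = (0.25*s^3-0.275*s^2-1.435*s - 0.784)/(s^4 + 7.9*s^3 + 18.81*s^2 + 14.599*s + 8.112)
Denominator: s^4 + 7.9*s^3 + 18.81*s^2 + 14.599*s + 8.112 = (s + 3.2)(s + 3.9)(s^2 + 0.8*s + 0.65). Poles: -0.4 + 0.7j, -0.4 - 0.7j, -3.2, -3.9. Stable (all poles in LHP)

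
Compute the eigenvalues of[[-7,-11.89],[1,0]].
Eigenvalues solve det(λI - A) = 0.
Characteristic polynomial: λ^2 + 7*λ + 11.89 = 0.
Factor: (λ + 4.1)(λ + 2.9) = 0.
Roots: -2.9, -4.1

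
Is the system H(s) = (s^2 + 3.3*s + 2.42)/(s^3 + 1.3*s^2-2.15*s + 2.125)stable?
Denominator: s^3 + 1.3*s^2 - 2.15*s + 2.125 = (s + 2.5)(s^2 - 1.2*s + 0.85). Poles: -2.5, 0.6 + 0.7j, 0.6 - 0.7j. All Re(p)<0: No (unstable)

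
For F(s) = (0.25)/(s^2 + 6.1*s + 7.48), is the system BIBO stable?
Denominator: s^2 + 6.1*s + 7.48 = (s + 4.4)(s + 1.7). Poles: -1.7, -4.4. All Re(p)<0: Yes (stable)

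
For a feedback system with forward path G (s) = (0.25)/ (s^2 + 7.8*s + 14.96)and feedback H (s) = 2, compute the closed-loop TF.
Closed-loop T = G/(1+GH).
Numerator: G_num * H_den = 0.25.
Denominator: G_den * H_den + G_num * H_num = (s^2 + 7.8*s + 14.96) + (0.5) = s^2 + 7.8*s + 15.46.
T(s) = (0.25)/(s^2 + 7.8*s + 15.46)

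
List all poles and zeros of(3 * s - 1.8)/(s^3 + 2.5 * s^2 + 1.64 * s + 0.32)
Set denominator = 0: s^3 + 2.5*s^2 + 1.64*s + 0.32 = (s + 0.5)(s + 1.6)(s + 0.4) = 0 → Poles: -0.4, -0.5, -1.6
Set numerator = 0: 3*s - 1.8 = 0 → Zeros: 0.6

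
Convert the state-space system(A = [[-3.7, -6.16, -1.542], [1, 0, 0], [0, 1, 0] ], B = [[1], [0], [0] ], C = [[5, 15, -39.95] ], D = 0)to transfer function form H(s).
H(s) = C(sI - A)⁻¹B + D.
Characteristic polynomial det(sI - A) = s^3 + 3.7*s^2 + 6.16*s + 1.542.
Numerator from C·adj(sI-A)·B + D·det(sI-A) = 5*s^2 + 15*s - 39.95.
H(s) = (5*s^2 + 15*s - 39.95)/(s^3 + 3.7*s^2 + 6.16*s + 1.542)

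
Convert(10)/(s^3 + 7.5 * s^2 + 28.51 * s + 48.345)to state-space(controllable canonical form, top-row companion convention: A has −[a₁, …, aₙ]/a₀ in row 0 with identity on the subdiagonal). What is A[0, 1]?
Reachable canonical form for den = s^3 + 7.5*s^2 + 28.51*s + 48.345: top row of A = -[a₁,a₂,...,aₙ]/a₀, ones on the subdiagonal, zeros elsewhere.
A = [[-7.5, -28.51, -48.345], [1, 0, 0], [0, 1, 0]].
A[0,1] = -28.51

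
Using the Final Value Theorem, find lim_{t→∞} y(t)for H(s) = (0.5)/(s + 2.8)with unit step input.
FVT: lim_{t→∞} y(t) = lim_{s→0} s*Y(s) where Y(s) = H(s)/s.
= lim_{s→0} H(s) = H(0) = num(0)/den(0) = 0.5/2.8 = 0.1786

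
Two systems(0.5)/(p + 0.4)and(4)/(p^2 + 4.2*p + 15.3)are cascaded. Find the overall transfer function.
Series: H = H₁ · H₂ = (n₁·n₂)/(d₁·d₂).
Num: n₁·n₂ = 2. Den: d₁·d₂ = p^3 + 4.6*p^2 + 16.98*p + 6.12.
H(p) = (2)/(p^3 + 4.6*p^2 + 16.98*p + 6.12)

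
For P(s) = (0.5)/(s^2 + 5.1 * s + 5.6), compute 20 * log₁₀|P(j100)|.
Substitute s = j*100: P(j100) = -4.98981e-05 - 2.54623e-06j.
|P(j100)| = sqrt(Re² + Im²) = 4.996e-05.
20*log₁₀(4.996e-05) = -86.03 dB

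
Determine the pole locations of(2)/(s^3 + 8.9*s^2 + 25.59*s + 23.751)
Set denominator = 0: s^3 + 8.9*s^2 + 25.59*s + 23.751 = (s + 3.9)(s + 2.1)(s + 2.9) = 0 → Poles: -2.1, -2.9, -3.9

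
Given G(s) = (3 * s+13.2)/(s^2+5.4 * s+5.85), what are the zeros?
Set numerator = 0: 3*s + 13.2 = 0 → Zeros: -4.4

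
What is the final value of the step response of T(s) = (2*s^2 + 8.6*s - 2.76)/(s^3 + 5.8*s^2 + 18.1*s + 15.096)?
FVT: lim_{t→∞} y(t) = lim_{s→0} s*Y(s) where Y(s) = T(s)/s.
= lim_{s→0} T(s) = T(0) = num(0)/den(0) = -2.76/15.096 = -0.1828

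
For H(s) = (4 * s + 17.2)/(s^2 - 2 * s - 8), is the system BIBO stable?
Denominator: s^2 - 2*s - 8 = (s - 4)(s + 2). Poles: -2, 4. All Re(p)<0: No (unstable)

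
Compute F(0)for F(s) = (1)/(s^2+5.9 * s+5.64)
DC gain = F(0) = num(0)/den(0) = 1/5.64 = 0.1773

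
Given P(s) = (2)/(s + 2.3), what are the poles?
Set denominator = 0: s + 2.3 = 0 → Poles: -2.3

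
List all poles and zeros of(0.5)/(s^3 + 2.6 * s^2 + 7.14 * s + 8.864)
Set denominator = 0: s^3 + 2.6*s^2 + 7.14*s + 8.864 = (s + 1.6)(s^2 + s + 5.54) = 0 → Poles: -0.5 + 2.3j, -0.5 - 2.3j, -1.6
Numerator is a nonzero constant (0.5) → Zeros: none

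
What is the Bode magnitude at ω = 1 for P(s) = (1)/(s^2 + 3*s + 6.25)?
Substitute s = j*1: P(j1) = 0.14359 - 0.0820513j.
|P(j1)| = sqrt(Re² + Im²) = 0.1654.
20*log₁₀(0.1654) = -15.63 dB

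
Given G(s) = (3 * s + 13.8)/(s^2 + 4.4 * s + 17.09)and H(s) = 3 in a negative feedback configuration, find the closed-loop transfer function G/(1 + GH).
Closed-loop T = G/(1+GH).
Numerator: G_num * H_den = 3*s + 13.8.
Denominator: G_den * H_den + G_num * H_num = (s^2 + 4.4*s + 17.09) + (9*s + 41.4) = s^2 + 13.4*s + 58.49.
T(s) = (3*s + 13.8)/(s^2 + 13.4*s + 58.49)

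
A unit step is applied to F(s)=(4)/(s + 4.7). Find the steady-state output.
FVT: lim_{t→∞} y(t) = lim_{s→0} s*Y(s) where Y(s) = F(s)/s.
= lim_{s→0} F(s) = F(0) = num(0)/den(0) = 4/4.7 = 0.8511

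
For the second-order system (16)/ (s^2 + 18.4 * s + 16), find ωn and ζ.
Standard form: ωn²/(s²+2ζωn·s+ωn²).
const=16=ωn² → ωn=4, s coeff=18.4=2ζωn → ζ=2.3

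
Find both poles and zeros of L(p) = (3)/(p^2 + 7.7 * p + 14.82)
Set denominator = 0: p^2 + 7.7*p + 14.82 = (p + 3.9)(p + 3.8) = 0 → Poles: -3.8, -3.9
Numerator is a nonzero constant (3) → Zeros: none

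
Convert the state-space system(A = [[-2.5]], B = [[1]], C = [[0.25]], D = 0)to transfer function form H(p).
H(p) = C(pI - A)⁻¹B + D.
Characteristic polynomial det(pI - A) = p + 2.5.
Numerator from C·adj(pI-A)·B + D·det(pI-A) = 0.25.
H(p) = (0.25)/(p + 2.5)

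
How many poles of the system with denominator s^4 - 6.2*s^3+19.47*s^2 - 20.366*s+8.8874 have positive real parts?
s^4 - 6.2*s^3 + 19.47*s^2 - 20.366*s + 8.8874 = (s^2 - 1.4*s + 0.74)(s^2 - 4.8*s + 12.01). Poles: 0.7 + 0.5j, 0.7 - 0.5j, 2.4 + 2.5j, 2.4 - 2.5j. RHP poles (Re>0): 4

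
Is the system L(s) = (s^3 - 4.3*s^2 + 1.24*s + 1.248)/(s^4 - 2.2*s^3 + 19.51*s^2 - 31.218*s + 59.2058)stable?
Denominator: s^4 - 2.2*s^3 + 19.51*s^2 - 31.218*s + 59.2058 = (s^2 - 0.2*s + 15.22)(s^2 - 2*s + 3.89). Poles: 0.1 + 3.9j, 0.1 - 3.9j, 1 + 1.7j, 1 - 1.7j. All Re(p)<0: No (unstable)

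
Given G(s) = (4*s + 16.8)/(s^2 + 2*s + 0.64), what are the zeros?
Set numerator = 0: 4*s + 16.8 = 0 → Zeros: -4.2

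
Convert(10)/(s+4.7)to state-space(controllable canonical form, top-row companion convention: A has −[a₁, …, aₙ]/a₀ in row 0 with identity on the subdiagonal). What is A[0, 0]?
Reachable canonical form for den = s + 4.7: top row of A = -[a₁,a₂,...,aₙ]/a₀, ones on the subdiagonal, zeros elsewhere.
A = [[-4.7]].
A[0,0] = -4.7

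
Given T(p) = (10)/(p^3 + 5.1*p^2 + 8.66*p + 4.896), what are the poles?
Set denominator = 0: p^3 + 5.1*p^2 + 8.66*p + 4.896 = (p + 1.6)(p + 1.8)(p + 1.7) = 0 → Poles: -1.6, -1.7, -1.8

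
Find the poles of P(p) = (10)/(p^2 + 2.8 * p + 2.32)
Set denominator = 0: p^2 + 2.8*p + 2.32 = 0 → Poles: -1.4 + 0.6j, -1.4 - 0.6j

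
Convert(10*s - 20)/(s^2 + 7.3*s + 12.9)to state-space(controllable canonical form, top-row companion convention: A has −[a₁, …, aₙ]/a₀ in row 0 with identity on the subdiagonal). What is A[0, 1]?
Reachable canonical form for den = s^2 + 7.3*s + 12.9: top row of A = -[a₁,a₂,...,aₙ]/a₀, ones on the subdiagonal, zeros elsewhere.
A = [[-7.3, -12.9], [1, 0]].
A[0,1] = -12.9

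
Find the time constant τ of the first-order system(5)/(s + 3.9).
First-order system: τ = -1/pole. Pole = -3.9. τ = -1/(-3.9) = 0.2564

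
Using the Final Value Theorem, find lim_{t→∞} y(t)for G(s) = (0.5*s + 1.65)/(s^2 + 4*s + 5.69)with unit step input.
FVT: lim_{t→∞} y(t) = lim_{s→0} s*Y(s) where Y(s) = G(s)/s.
= lim_{s→0} G(s) = G(0) = num(0)/den(0) = 1.65/5.69 = 0.29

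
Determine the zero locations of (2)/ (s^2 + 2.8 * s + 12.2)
Numerator is a nonzero constant (2) → Zeros: none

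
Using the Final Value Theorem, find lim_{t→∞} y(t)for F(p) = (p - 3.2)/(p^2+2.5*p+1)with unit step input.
FVT: lim_{t→∞} y(t) = lim_{p→0} p*Y(p) where Y(p) = F(p)/p.
= lim_{p→0} F(p) = F(0) = num(0)/den(0) = -3.2/1 = -3.2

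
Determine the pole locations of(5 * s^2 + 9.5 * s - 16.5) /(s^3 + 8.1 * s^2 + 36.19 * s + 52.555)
Set denominator = 0: s^3 + 8.1*s^2 + 36.19*s + 52.555 = (s + 2.3)(s^2 + 5.8*s + 22.85) = 0 → Poles: -2.3, -2.9 + 3.8j, -2.9 - 3.8j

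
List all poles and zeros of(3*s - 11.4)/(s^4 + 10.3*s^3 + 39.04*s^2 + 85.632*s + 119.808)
Set denominator = 0: s^4 + 10.3*s^3 + 39.04*s^2 + 85.632*s + 119.808 = (s + 3.9)(s + 4.8)(s^2 + 1.6*s + 6.4) = 0 → Poles: -0.8 + 2.4j, -0.8 - 2.4j, -3.9, -4.8
Set numerator = 0: 3*s - 11.4 = 0 → Zeros: 3.8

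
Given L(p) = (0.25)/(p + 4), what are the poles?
Set denominator = 0: p + 4 = 0 → Poles: -4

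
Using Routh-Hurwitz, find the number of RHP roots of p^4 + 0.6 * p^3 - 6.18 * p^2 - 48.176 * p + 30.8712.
Routh array:
p^4: [1, -6.18, 30.8712]; p^3: [0.6, -48.176]; p^2: [74.1133, 30.8712]; p^1: [-48.4259]; p^0: [30.8712]
First column: [1, 0.6, 74.1133, -48.4259, 30.8712]. Sign changes = RHP roots = 2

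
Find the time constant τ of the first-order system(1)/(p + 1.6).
First-order system: τ = -1/pole. Pole = -1.6. τ = -1/(-1.6) = 0.625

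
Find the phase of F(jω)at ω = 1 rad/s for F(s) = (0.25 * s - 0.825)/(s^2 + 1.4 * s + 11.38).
Substitute s = j*1: F(j1) = -0.0748694 + 0.0341828j.
∠F(j1) = atan2(Im, Re) = atan2(0.0341828, -0.0748694) = 155.46°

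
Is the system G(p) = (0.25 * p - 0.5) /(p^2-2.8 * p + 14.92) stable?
Denominator: p^2 - 2.8*p + 14.92. Poles: 1.4 + 3.6j, 1.4 - 3.6j. All Re(p)<0: No (unstable)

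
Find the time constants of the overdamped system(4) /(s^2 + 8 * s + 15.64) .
Overdamped: real poles at -3.4, -4.6. τ = -1/pole → τ₁ = 0.2941, τ₂ = 0.2174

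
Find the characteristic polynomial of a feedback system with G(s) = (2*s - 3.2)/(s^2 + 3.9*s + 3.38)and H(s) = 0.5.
Characteristic poly = G_den * H_den + G_num * H_num = (s^2 + 3.9*s + 3.38) + (s - 1.6) = s^2 + 4.9*s + 1.78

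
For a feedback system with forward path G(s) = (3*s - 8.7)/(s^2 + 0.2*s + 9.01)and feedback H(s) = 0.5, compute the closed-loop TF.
Closed-loop T = G/(1+GH).
Numerator: G_num * H_den = 3*s - 8.7.
Denominator: G_den * H_den + G_num * H_num = (s^2 + 0.2*s + 9.01) + (1.5*s - 4.35) = s^2 + 1.7*s + 4.66.
T(s) = (3*s - 8.7)/(s^2 + 1.7*s + 4.66)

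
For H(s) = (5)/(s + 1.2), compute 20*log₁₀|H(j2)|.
Substitute s = j*2: H(j2) = 1.10294 - 1.83824j.
|H(j2)| = sqrt(Re² + Im²) = 2.144.
20*log₁₀(2.144) = 6.62 dB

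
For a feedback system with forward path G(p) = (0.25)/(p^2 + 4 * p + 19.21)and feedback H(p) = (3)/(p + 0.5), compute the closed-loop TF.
Closed-loop T = G/(1+GH).
Numerator: G_num * H_den = 0.25*p + 0.125.
Denominator: G_den * H_den + G_num * H_num = (p^3 + 4.5*p^2 + 21.21*p + 9.605) + (0.75) = p^3 + 4.5*p^2 + 21.21*p + 10.355.
T(p) = (0.25*p + 0.125)/(p^3 + 4.5*p^2 + 21.21*p + 10.355)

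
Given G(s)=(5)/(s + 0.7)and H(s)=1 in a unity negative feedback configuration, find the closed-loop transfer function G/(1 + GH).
Closed-loop T = G/(1+GH).
Numerator: G_num * H_den = 5.
Denominator: G_den * H_den + G_num * H_num = (s + 0.7) + (5) = s + 5.7.
T(s) = (5)/(s + 5.7)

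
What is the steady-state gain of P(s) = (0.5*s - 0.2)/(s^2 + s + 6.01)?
DC gain = P(0) = num(0)/den(0) = -0.2/6.01 = -0.03328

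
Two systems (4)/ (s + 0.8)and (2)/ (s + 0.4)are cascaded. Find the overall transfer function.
Series: H = H₁ · H₂ = (n₁·n₂)/(d₁·d₂).
Num: n₁·n₂ = 8. Den: d₁·d₂ = s^2 + 1.2*s + 0.32.
H(s) = (8)/(s^2 + 1.2*s + 0.32)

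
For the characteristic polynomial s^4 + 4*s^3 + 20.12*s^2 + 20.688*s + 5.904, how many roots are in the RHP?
s^4 + 4*s^3 + 20.12*s^2 + 20.688*s + 5.904 = (s + 0.6)(s + 0.6)(s^2 + 2.8*s + 16.4). Poles: -0.6, -0.6, -1.4 + 3.8j, -1.4 - 3.8j. RHP poles (Re>0): 0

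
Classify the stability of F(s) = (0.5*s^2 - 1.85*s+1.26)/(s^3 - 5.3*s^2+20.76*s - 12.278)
Denominator: s^3 - 5.3*s^2 + 20.76*s - 12.278 = (s - 0.7)(s^2 - 4.6*s + 17.54). Poles: 0.7, 2.3 + 3.5j, 2.3 - 3.5j. Unstable (3 pole(s) in RHP)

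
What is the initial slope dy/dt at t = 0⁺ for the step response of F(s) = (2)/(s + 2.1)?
IVT: y'(0⁺) = lim_{s→∞} s²·Y(s) = lim_{s→∞} s·F(s).
deg(num) = 0, deg(den) = 1, relative degree = 1, so s·F(s) → (leading num)/(leading den) = 2/1 = 2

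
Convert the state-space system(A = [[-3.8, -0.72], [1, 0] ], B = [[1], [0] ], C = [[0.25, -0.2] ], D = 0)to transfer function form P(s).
P(s) = C(sI - A)⁻¹B + D.
Characteristic polynomial det(sI - A) = s^2 + 3.8*s + 0.72.
Numerator from C·adj(sI-A)·B + D·det(sI-A) = 0.25*s - 0.2.
P(s) = (0.25*s - 0.2)/(s^2 + 3.8*s + 0.72)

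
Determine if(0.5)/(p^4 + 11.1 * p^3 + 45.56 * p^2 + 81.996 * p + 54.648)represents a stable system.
Denominator: p^4 + 11.1*p^3 + 45.56*p^2 + 81.996*p + 54.648 = (p + 2.2)(p + 2.3)(p + 3.6)(p + 3). Poles: -2.2, -2.3, -3, -3.6. All Re(p)<0: Yes (stable)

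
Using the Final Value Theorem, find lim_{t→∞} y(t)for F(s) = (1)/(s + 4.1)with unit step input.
FVT: lim_{t→∞} y(t) = lim_{s→0} s*Y(s) where Y(s) = F(s)/s.
= lim_{s→0} F(s) = F(0) = num(0)/den(0) = 1/4.1 = 0.2439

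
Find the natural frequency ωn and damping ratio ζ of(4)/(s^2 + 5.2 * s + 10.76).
Underdamped: complex pole -2.6 + 2j. ωn = |pole| = 3.28, ζ = -Re(pole)/ωn = 0.7926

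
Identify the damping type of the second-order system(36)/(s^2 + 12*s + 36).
Standard form: ωn²/(s²+2ζωn·s+ωn²) gives ωn=6, ζ=1.
Critically damped (ζ = 1)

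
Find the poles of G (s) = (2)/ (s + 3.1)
Set denominator = 0: s + 3.1 = 0 → Poles: -3.1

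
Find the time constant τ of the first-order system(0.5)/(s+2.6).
First-order system: τ = -1/pole. Pole = -2.6. τ = -1/(-2.6) = 0.3846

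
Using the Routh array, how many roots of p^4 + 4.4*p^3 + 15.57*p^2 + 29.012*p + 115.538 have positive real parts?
Routh array:
p^4: [1, 15.57, 115.538]; p^3: [4.4, 29.012]; p^2: [8.97636, 115.538]; p^1: [-27.622]; p^0: [115.538]
First column: [1, 4.4, 8.97636, -27.622, 115.538]. Sign changes = RHP roots = 2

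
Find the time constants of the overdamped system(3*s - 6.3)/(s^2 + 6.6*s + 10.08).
Overdamped: real poles at -2.4, -4.2. τ = -1/pole → τ₁ = 0.4167, τ₂ = 0.2381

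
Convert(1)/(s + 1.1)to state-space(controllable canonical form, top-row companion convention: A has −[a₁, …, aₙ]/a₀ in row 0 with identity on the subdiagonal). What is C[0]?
Reachable canonical form: C = numerator coefficients (right-aligned, zero-padded to length n).
num = 1, C = [[1]].
C[0] = 1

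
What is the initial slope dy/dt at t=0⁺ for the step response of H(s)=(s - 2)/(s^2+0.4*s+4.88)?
IVT: y'(0⁺) = lim_{s→∞} s²·Y(s) = lim_{s→∞} s·H(s).
deg(num) = 1, deg(den) = 2, relative degree = 1, so s·H(s) → (leading num)/(leading den) = 1/1 = 1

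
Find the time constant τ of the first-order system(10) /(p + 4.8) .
First-order system: τ = -1/pole. Pole = -4.8. τ = -1/(-4.8) = 0.2083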